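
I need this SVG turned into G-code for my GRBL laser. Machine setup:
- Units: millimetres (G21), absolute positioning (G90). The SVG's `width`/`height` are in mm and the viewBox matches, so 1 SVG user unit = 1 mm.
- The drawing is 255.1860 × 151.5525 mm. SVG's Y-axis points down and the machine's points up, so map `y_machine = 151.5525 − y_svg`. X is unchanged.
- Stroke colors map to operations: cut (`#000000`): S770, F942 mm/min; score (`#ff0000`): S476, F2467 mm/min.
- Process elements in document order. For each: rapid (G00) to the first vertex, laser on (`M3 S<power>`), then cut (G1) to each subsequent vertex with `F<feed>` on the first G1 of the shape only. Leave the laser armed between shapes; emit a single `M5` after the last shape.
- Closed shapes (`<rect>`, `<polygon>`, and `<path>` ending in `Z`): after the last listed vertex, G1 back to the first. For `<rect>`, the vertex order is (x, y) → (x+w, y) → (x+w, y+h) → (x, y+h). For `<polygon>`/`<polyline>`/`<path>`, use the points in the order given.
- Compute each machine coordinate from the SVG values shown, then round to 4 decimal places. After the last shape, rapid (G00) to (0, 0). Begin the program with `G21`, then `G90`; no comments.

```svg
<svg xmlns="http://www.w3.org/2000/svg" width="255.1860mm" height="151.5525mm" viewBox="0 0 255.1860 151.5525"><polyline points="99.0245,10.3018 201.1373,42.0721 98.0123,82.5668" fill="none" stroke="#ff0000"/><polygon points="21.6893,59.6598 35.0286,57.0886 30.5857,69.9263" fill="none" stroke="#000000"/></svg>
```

1 u = 1 mm; y_m = 151.5525 − y.

[1] `<polyline>` open polyline, #ff0000→score S476 F2467: (99.0245,141.2507) → (201.1373,109.4804) → (98.0123,68.9857)

[2] `<polygon>` regular polygon, #000000→cut S770 F942: (21.6893,91.8927) → (35.0286,94.4639) → (30.5857,81.6262) → (21.6893,91.8927) (closed)

G21
G90
G00 X99.0245 Y141.2507
M3 S476
G1 X201.1373 Y109.4804 F2467
G1 X98.0123 Y68.9857
G00 X21.6893 Y91.8927
M3 S770
G1 X35.0286 Y94.4639 F942
G1 X30.5857 Y81.6262
G1 X21.6893 Y91.8927
M5
G00 X0.0000 Y0.0000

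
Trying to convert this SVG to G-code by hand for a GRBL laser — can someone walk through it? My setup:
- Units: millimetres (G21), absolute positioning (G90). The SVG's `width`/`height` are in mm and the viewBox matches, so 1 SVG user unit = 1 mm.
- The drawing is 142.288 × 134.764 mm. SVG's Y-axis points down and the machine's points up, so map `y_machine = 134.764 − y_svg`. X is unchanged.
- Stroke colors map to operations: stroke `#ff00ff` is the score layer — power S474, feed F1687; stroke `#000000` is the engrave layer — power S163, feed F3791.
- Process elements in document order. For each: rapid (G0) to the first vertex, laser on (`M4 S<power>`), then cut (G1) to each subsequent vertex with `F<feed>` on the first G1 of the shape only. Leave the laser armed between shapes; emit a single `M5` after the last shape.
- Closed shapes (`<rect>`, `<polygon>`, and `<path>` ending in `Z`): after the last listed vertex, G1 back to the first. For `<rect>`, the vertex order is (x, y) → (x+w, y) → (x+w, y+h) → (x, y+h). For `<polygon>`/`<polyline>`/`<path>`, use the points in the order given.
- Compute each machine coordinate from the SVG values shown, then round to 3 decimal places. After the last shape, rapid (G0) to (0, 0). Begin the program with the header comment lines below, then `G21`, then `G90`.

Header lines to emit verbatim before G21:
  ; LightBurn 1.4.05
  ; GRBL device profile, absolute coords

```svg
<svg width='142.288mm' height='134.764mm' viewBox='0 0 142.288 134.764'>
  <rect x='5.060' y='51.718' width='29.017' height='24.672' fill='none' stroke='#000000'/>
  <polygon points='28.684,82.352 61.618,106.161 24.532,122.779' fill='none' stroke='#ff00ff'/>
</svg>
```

viewBox `0 0 142.288 134.764` with mm width/height → 1 unit = 1 mm. Flip: y_m = 134.764 − y_svg.

**Shape 1** — `<rect>` rectangle, stroke `#000000` → engrave (S163, F3791). Machine vertices: (5.060,83.046) → (34.077,83.046) → (34.077,58.374) → (5.060,58.374) → (5.060,83.046). Closed: final G1 returns to the first vertex.

**Shape 2** — `<polygon>` regular polygon, stroke `#ff00ff` → score (S474, F1687). Machine vertices: (28.684,52.412) → (61.618,28.603) → (24.532,11.985) → (28.684,52.412). Closed: final G1 returns to the first vertex.

; LightBurn 1.4.05
; GRBL device profile, absolute coords
G21
G90
G0 X5.060 Y83.046
M4 S163
G1 X34.077 Y83.046 F3791
G1 X34.077 Y58.374
G1 X5.060 Y58.374
G1 X5.060 Y83.046
G0 X28.684 Y52.412
M4 S474
G1 X61.618 Y28.603 F1687
G1 X24.532 Y11.985
G1 X28.684 Y52.412
M5
G0 X0.000 Y0.000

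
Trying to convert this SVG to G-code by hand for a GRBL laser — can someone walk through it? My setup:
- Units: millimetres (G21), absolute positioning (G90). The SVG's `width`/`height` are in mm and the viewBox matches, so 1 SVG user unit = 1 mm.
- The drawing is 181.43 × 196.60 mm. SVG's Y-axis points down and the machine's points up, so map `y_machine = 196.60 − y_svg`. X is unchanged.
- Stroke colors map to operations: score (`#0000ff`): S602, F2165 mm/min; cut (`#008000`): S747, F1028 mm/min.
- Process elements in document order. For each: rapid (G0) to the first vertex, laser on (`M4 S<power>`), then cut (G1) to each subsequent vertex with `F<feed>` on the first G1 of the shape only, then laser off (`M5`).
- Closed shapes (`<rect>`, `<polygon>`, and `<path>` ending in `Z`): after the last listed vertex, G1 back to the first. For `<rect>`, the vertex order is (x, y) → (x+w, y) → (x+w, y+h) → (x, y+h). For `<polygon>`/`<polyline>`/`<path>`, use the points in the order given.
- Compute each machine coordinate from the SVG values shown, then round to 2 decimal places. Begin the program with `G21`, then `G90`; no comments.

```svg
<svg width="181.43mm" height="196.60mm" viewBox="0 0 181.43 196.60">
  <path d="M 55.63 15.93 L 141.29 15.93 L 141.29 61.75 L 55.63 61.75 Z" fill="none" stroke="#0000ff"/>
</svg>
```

Since the viewBox matches the mm dimensions, user units are millimetres directly. The only transform is the Y-flip y_m = 196.60 − y_svg.

Shape 1 is a rectangle drawn with `<path>`. Its stroke #0000ff means score at S602, F2165. After flipping Y the toolpath is (55.63,180.67) → (141.29,180.67) → (141.29,134.85) → (55.63,134.85) → (55.63,180.67), returning to the start.

G21
G90
G0 X55.63 Y180.67
M4 S602
G1 X141.29 Y180.67 F2165
G1 X141.29 Y134.85
G1 X55.63 Y134.85
G1 X55.63 Y180.67
M5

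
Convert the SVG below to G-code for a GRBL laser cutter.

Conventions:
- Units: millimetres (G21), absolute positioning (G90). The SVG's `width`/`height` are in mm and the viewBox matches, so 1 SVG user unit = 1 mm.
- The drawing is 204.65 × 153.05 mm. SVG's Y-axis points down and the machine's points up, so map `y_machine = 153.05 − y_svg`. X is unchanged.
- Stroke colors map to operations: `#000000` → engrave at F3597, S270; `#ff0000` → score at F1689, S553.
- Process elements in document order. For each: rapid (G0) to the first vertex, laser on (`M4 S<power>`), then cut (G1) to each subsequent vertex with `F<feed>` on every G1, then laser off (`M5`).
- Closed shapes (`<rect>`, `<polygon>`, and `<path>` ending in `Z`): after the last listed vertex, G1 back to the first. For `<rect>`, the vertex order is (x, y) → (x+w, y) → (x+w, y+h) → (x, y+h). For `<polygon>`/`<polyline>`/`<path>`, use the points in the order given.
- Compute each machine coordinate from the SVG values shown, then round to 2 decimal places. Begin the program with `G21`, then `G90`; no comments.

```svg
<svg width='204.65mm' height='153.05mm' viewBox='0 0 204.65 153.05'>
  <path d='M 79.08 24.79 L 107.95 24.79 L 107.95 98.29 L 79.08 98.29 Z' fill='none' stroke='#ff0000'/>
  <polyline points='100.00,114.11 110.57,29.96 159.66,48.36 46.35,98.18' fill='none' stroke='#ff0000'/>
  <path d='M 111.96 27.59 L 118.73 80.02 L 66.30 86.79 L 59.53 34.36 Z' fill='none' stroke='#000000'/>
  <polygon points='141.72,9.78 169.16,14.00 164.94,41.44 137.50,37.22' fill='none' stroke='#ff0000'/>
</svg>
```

G21
G90
G0 X79.08 Y128.26
M4 S553
G1 X107.95 Y128.26 F1689
G1 X107.95 Y54.76 F1689
G1 X79.08 Y54.76 F1689
G1 X79.08 Y128.26 F1689
M5
G0 X100.00 Y38.94
M4 S553
G1 X110.57 Y123.09 F1689
G1 X159.66 Y104.69 F1689
G1 X46.35 Y54.87 F1689
M5
G0 X111.96 Y125.46
M4 S270
G1 X118.73 Y73.03 F3597
G1 X66.30 Y66.26 F3597
G1 X59.53 Y118.69 F3597
G1 X111.96 Y125.46 F3597
M5
G0 X141.72 Y143.27
M4 S553
G1 X169.16 Y139.05 F1689
G1 X164.94 Y111.61 F1689
G1 X137.50 Y115.83 F1689
G1 X141.72 Y143.27 F1689
M5

viewBox `0 0 204.65 153.05` with mm width/height → 1 unit = 1 mm. Flip: y_m = 153.05 − y_svg.

**Shape 1** — `<path>` rectangle, stroke `#ff0000` → score (S553, F1689). Machine vertices: (79.08,128.26) → (107.95,128.26) → (107.95,54.76) → (79.08,54.76) → (79.08,128.26). Closed: final G1 returns to the first vertex.

**Shape 2** — `<polyline>` open polyline, stroke `#ff0000` → score (S553, F1689). Machine vertices: (100.00,38.94) → (110.57,123.09) → (159.66,104.69) → (46.35,54.87). Open path.

**Shape 3** — `<path>` regular polygon, stroke `#000000` → engrave (S270, F3597). Machine vertices: (111.96,125.46) → (118.73,73.03) → (66.30,66.26) → (59.53,118.69) → (111.96,125.46). Closed: final G1 returns to the first vertex.

**Shape 4** — `<polygon>` regular polygon, stroke `#ff0000` → score (S553, F1689). Machine vertices: (141.72,143.27) → (169.16,139.05) → (164.94,111.61) → (137.50,115.83) → (141.72,143.27). Closed: final G1 returns to the first vertex.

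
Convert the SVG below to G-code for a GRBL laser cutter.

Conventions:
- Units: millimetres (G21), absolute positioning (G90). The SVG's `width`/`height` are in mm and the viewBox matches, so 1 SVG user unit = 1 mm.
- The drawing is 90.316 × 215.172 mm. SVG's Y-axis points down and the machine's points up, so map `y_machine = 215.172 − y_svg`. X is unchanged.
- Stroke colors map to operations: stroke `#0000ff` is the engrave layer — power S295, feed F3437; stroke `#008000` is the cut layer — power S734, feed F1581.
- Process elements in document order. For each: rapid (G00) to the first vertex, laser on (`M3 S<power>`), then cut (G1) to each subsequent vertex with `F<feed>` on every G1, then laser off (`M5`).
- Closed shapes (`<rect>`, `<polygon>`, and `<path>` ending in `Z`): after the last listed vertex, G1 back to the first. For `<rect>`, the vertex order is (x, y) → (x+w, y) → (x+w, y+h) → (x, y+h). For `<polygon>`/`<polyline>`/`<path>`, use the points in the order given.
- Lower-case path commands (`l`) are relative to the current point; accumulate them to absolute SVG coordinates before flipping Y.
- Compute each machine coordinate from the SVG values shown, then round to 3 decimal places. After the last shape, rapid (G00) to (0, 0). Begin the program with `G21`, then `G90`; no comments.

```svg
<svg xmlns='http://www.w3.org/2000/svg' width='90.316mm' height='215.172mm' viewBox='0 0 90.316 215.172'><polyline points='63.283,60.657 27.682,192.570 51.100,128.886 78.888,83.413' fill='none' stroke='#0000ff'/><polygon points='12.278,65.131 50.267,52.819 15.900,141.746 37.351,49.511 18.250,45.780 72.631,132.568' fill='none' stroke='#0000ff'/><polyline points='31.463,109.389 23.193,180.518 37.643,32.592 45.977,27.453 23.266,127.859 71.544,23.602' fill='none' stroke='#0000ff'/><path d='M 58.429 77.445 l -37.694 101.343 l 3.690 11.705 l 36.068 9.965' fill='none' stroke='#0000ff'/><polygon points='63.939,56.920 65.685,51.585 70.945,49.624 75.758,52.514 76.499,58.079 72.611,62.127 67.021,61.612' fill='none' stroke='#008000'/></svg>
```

G21
G90
G00 X63.283 Y154.515
M3 S295
G1 X27.682 Y22.602 F3437
G1 X51.100 Y86.286 F3437
G1 X78.888 Y131.759 F3437
M5
G00 X12.278 Y150.041
M3 S295
G1 X50.267 Y162.353 F3437
G1 X15.900 Y73.426 F3437
G1 X37.351 Y165.661 F3437
G1 X18.250 Y169.392 F3437
G1 X72.631 Y82.604 F3437
G1 X12.278 Y150.041 F3437
M5
G00 X31.463 Y105.783
M3 S295
G1 X23.193 Y34.654 F3437
G1 X37.643 Y182.580 F3437
G1 X45.977 Y187.719 F3437
G1 X23.266 Y87.313 F3437
G1 X71.544 Y191.570 F3437
M5
G00 X58.429 Y137.727
M3 S295
G1 X20.735 Y36.384 F3437
G1 X24.425 Y24.679 F3437
G1 X60.493 Y14.714 F3437
M5
G00 X63.939 Y158.252
M3 S734
G1 X65.685 Y163.587 F1581
G1 X70.945 Y165.548 F1581
G1 X75.758 Y162.658 F1581
G1 X76.499 Y157.093 F1581
G1 X72.611 Y153.045 F1581
G1 X67.021 Y153.560 F1581
G1 X63.939 Y158.252 F1581
M5
G00 X0.000 Y0.000

1 u = 1 mm; y_m = 215.172 − y.

[1] `<polyline>` open polyline, #0000ff→engrave S295 F3437: (63.283,154.515) → (27.682,22.602) → (51.100,86.286) → (78.888,131.759)

[2] `<polygon>` closed polygon, #0000ff→engrave S295 F3437: (12.278,150.041) → (50.267,162.353) → (15.900,73.426) → (37.351,165.661) → (18.250,169.392) → (72.631,82.604) → (12.278,150.041) (closed)

[3] `<polyline>` open polyline, #0000ff→engrave S295 F3437: (31.463,105.783) → (23.193,34.654) → (37.643,182.580) → (45.977,187.719) → (23.266,87.313) → (71.544,191.570)

[4] `<path>` open polyline, #0000ff→engrave S295 F3437: (58.429,137.727) → (20.735,36.384) → (24.425,24.679) → (60.493,14.714)

[5] `<polygon>` regular polygon, #008000→cut S734 F1581: (63.939,158.252) → (65.685,163.587) → (70.945,165.548) → (75.758,162.658) → (76.499,157.093) → (72.611,153.045) → (67.021,153.560) → (63.939,158.252) (closed)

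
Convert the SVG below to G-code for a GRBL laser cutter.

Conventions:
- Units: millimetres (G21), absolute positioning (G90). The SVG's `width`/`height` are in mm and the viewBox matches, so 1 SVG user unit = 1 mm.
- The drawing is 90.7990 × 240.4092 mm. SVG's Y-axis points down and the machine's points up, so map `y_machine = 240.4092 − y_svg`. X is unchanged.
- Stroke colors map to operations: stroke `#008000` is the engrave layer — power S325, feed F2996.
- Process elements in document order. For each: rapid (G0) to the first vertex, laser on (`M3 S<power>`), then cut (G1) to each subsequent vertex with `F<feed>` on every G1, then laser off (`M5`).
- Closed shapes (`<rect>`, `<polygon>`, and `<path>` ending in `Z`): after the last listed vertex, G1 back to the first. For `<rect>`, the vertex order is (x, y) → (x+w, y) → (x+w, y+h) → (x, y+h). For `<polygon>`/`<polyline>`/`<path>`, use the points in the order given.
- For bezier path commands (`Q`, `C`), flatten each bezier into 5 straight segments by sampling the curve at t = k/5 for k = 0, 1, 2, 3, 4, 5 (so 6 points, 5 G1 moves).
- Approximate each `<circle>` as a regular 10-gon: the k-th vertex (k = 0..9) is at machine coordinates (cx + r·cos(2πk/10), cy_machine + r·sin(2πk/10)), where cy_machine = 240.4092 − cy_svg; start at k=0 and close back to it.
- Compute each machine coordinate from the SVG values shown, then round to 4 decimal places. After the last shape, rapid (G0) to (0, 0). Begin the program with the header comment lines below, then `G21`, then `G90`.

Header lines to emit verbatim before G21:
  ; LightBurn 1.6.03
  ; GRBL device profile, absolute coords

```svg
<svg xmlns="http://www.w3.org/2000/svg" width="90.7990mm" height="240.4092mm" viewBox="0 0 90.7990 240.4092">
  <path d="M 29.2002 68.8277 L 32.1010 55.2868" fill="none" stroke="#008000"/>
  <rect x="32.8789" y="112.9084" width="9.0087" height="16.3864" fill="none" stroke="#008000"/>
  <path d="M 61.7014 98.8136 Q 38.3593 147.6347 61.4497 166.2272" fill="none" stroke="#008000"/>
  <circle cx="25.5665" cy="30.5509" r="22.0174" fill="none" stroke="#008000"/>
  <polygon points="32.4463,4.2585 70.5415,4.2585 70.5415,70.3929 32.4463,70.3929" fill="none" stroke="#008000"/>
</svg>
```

; LightBurn 1.6.03
; GRBL device profile, absolute coords
G21
G90
G0 X29.2002 Y171.5815
M3 S325
G1 X32.1010 Y185.1224 F2996
M5
G0 X32.8789 Y127.5008
M3 S325
G1 X41.8876 Y127.5008 F2996
G1 X41.8876 Y111.1144 F2996
G1 X32.8789 Y111.1144 F2996
G1 X32.8789 Y127.5008 F2996
M5
G0 X61.7014 Y141.5956
M3 S325
G1 X54.2219 Y123.2763 F2996
G1 X50.4569 Y107.3753 F2996
G1 X50.4066 Y93.8926 F2996
G1 X54.0708 Y82.8281 F2996
G1 X61.4497 Y74.1820 F2996
M5
G0 X47.5839 Y209.8583
M3 S325
G1 X43.3790 Y222.7998 F2996
G1 X32.3703 Y230.7981 F2996
G1 X18.7627 Y230.7981 F2996
G1 X7.7540 Y222.7998 F2996
G1 X3.5491 Y209.8583 F2996
G1 X7.7540 Y196.9168 F2996
G1 X18.7627 Y188.9185 F2996
G1 X32.3703 Y188.9185 F2996
G1 X43.3790 Y196.9168 F2996
G1 X47.5839 Y209.8583 F2996
M5
G0 X32.4463 Y236.1507
M3 S325
G1 X70.5415 Y236.1507 F2996
G1 X70.5415 Y170.0163 F2996
G1 X32.4463 Y170.0163 F2996
G1 X32.4463 Y236.1507 F2996
M5
G0 X0.0000 Y0.0000

1 u = 1 mm; y_m = 240.4092 − y.

[1] `<path>` line segment, #008000→engrave S325 F2996: (29.2002,171.5815) → (32.1010,185.1224)

[2] `<rect>` rectangle, #008000→engrave S325 F2996: (32.8789,127.5008) → (41.8876,127.5008) → (41.8876,111.1144) → (32.8789,111.1144) → (32.8789,127.5008) (closed)

[3] `<path>` quadratic bezier, #008000→engrave S325 F2996: (61.7014,141.5956) → (54.2219,123.2763) → (50.4569,107.3753) → (50.4066,93.8926) → (54.0708,82.8281) → (61.4497,74.1820)

[4] `<circle>` circle, #008000→engrave S325 F2996: (47.5839,209.8583) → (43.3790,222.7998) → (32.3703,230.7981) → (18.7627,230.7981) → (7.7540,222.7998) → (3.5491,209.8583) → (7.7540,196.9168) → (18.7627,188.9185) → (32.3703,188.9185) → (43.3790,196.9168) → (47.5839,209.8583) (closed)

[5] `<polygon>` rectangle, #008000→engrave S325 F2996: (32.4463,236.1507) → (70.5415,236.1507) → (70.5415,170.0163) → (32.4463,170.0163) → (32.4463,236.1507) (closed)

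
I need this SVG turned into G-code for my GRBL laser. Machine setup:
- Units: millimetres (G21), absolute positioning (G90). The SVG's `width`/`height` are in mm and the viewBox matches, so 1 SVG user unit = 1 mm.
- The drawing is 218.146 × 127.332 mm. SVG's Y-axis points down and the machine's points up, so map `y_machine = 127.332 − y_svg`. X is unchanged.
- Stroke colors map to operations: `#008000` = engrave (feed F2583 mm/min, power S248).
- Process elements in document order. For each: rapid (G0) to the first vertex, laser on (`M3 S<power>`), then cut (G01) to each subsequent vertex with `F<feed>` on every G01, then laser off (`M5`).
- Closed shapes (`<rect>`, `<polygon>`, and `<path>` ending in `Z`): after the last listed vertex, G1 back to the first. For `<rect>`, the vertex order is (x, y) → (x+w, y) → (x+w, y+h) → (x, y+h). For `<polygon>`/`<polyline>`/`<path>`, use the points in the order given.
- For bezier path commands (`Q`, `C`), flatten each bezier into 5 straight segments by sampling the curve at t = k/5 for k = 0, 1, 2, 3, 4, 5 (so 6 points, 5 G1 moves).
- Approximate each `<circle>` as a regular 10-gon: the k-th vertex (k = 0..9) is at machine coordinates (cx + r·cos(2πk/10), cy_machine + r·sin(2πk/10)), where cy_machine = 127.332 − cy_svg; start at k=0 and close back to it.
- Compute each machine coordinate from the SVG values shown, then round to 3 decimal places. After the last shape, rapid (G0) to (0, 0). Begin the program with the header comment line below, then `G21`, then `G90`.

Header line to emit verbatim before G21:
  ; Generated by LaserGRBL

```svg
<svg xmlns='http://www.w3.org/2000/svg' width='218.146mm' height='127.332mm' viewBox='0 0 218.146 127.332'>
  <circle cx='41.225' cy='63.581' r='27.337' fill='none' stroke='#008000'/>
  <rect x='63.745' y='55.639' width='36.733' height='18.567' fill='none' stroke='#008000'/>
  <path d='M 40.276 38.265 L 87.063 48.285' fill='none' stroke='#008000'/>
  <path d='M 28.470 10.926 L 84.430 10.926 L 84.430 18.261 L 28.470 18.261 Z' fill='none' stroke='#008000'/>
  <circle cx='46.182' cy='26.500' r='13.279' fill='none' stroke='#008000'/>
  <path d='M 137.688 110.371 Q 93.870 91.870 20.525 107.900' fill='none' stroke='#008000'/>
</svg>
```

; Generated by LaserGRBL
G21
G90
G0 X68.562 Y63.751
M3 S248
G01 X63.341 Y79.819 F2583
G01 X49.673 Y89.750 F2583
G01 X32.777 Y89.750 F2583
G01 X19.109 Y79.819 F2583
G01 X13.888 Y63.751 F2583
G01 X19.109 Y47.683 F2583
G01 X32.777 Y37.752 F2583
G01 X49.673 Y37.752 F2583
G01 X63.341 Y47.683 F2583
G01 X68.562 Y63.751 F2583
M5
G0 X63.745 Y71.693
M3 S248
G01 X100.478 Y71.693 F2583
G01 X100.478 Y53.126 F2583
G01 X63.745 Y53.126 F2583
G01 X63.745 Y71.693 F2583
M5
G0 X40.276 Y89.067
M3 S248
G01 X87.063 Y79.047 F2583
M5
G0 X28.470 Y116.406
M3 S248
G01 X84.430 Y116.406 F2583
G01 X84.430 Y109.071 F2583
G01 X28.470 Y109.071 F2583
G01 X28.470 Y116.406 F2583
M5
G0 X59.461 Y100.832
M3 S248
G01 X56.925 Y108.637 F2583
G01 X50.285 Y113.461 F2583
G01 X42.079 Y113.461 F2583
G01 X35.439 Y108.637 F2583
G01 X32.903 Y100.832 F2583
G01 X35.439 Y93.027 F2583
G01 X42.079 Y88.203 F2583
G01 X50.285 Y88.203 F2583
G01 X56.925 Y93.027 F2583
G01 X59.461 Y100.832 F2583
M5
G0 X137.688 Y16.961
M3 S248
G01 X118.980 Y22.980 F2583
G01 X97.909 Y26.237 F2583
G01 X74.477 Y26.731 F2583
G01 X48.682 Y24.463 F2583
G01 X20.525 Y19.432 F2583
M5
G0 X0.000 Y0.000

viewBox `0 0 218.146 127.332` with mm width/height → 1 unit = 1 mm. Flip: y_m = 127.332 − y_svg.

**Shape 1** — `<circle>` circle, stroke `#008000` → engrave (S248, F2583). Machine vertices: (68.562,63.751) → (63.341,79.819) → (49.673,89.750) → (32.777,89.750) → (19.109,79.819) → (13.888,63.751) → (19.109,47.683) → (32.777,37.752) → (49.673,37.752) → (63.341,47.683) → (68.562,63.751). Closed: final G1 returns to the first vertex.

**Shape 2** — `<rect>` rectangle, stroke `#008000` → engrave (S248, F2583). Machine vertices: (63.745,71.693) → (100.478,71.693) → (100.478,53.126) → (63.745,53.126) → (63.745,71.693). Closed: final G1 returns to the first vertex.

**Shape 3** — `<path>` line segment, stroke `#008000` → engrave (S248, F2583). Machine vertices: (40.276,89.067) → (87.063,79.047). Open path.

**Shape 4** — `<path>` rectangle, stroke `#008000` → engrave (S248, F2583). Machine vertices: (28.470,116.406) → (84.430,116.406) → (84.430,109.071) → (28.470,109.071) → (28.470,116.406). Closed: final G1 returns to the first vertex.

**Shape 5** — `<circle>` circle, stroke `#008000` → engrave (S248, F2583). Machine vertices: (59.461,100.832) → (56.925,108.637) → (50.285,113.461) → (42.079,113.461) → (35.439,108.637) → (32.903,100.832) → (35.439,93.027) → (42.079,88.203) → (50.285,88.203) → (56.925,93.027) → (59.461,100.832). Closed: final G1 returns to the first vertex.

**Shape 6** — `<path>` quadratic bezier, stroke `#008000` → engrave (S248, F2583). Control points (SVG): P0=(137.688,110.371), P1=(93.870,91.870), P2=(20.525,107.900); sampled at t=k/5. Machine vertices: (137.688,16.961) → (118.980,22.980) → (97.909,26.237) → (74.477,26.731) → (48.682,24.463) → (20.525,19.432). Open path.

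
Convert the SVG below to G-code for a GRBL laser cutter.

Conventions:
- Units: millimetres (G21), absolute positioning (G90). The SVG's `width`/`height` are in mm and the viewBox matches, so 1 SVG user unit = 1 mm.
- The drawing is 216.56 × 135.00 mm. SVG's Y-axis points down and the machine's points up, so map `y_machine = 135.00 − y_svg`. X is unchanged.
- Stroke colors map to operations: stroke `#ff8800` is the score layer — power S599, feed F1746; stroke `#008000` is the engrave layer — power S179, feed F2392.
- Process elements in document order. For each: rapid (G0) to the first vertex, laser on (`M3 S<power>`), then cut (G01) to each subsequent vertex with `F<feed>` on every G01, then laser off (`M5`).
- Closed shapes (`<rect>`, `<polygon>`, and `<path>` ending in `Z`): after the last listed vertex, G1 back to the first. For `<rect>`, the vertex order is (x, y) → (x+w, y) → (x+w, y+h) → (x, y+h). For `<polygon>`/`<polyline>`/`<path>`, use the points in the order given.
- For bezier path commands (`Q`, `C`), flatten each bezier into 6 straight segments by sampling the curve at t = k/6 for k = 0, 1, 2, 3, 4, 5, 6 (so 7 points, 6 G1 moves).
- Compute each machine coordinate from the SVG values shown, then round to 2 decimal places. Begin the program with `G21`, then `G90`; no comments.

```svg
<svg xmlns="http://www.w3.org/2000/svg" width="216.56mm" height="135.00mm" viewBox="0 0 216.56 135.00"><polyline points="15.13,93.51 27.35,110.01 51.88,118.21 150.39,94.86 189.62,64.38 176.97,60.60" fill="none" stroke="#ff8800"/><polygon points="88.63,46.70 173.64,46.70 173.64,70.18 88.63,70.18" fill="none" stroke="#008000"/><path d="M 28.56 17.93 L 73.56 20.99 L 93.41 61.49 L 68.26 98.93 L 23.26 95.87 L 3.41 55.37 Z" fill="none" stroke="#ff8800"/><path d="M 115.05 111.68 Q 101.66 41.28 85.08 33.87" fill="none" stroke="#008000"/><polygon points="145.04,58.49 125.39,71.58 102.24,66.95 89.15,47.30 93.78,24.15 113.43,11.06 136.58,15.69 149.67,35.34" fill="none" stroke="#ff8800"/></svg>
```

1 u = 1 mm; y_m = 135.00 − y.

[1] `<polyline>` open polyline, #ff8800→score S599 F1746: (15.13,41.49) → (27.35,24.99) → (51.88,16.79) → (150.39,40.14) → (189.62,70.62) → (176.97,74.40)

[2] `<polygon>` rectangle, #008000→engrave S179 F2392: (88.63,88.30) → (173.64,88.30) → (173.64,64.82) → (88.63,64.82) → (88.63,88.30) (closed)

[3] `<path>` regular polygon, #ff8800→score S599 F1746: (28.56,117.07) → (73.56,114.01) → (93.41,73.51) → (68.26,36.07) → (23.26,39.13) → (3.41,79.63) → (28.56,117.07) (closed)

[4] `<path>` quadratic bezier, #008000→engrave S179 F2392: (115.05,23.32) → (110.50,45.04) → (105.77,63.25) → (100.86,77.97) → (95.78,89.19) → (90.52,96.91) → (85.08,101.13)

[5] `<polygon>` regular polygon, #ff8800→score S599 F1746: (145.04,76.51) → (125.39,63.42) → (102.24,68.05) → (89.15,87.70) → (93.78,110.85) → (113.43,123.94) → (136.58,119.31) → (149.67,99.66) → (145.04,76.51) (closed)

G21
G90
G0 X15.13 Y41.49
M3 S599
G01 X27.35 Y24.99 F1746
G01 X51.88 Y16.79 F1746
G01 X150.39 Y40.14 F1746
G01 X189.62 Y70.62 F1746
G01 X176.97 Y74.40 F1746
M5
G0 X88.63 Y88.30
M3 S179
G01 X173.64 Y88.30 F2392
G01 X173.64 Y64.82 F2392
G01 X88.63 Y64.82 F2392
G01 X88.63 Y88.30 F2392
M5
G0 X28.56 Y117.07
M3 S599
G01 X73.56 Y114.01 F1746
G01 X93.41 Y73.51 F1746
G01 X68.26 Y36.07 F1746
G01 X23.26 Y39.13 F1746
G01 X3.41 Y79.63 F1746
G01 X28.56 Y117.07 F1746
M5
G0 X115.05 Y23.32
M3 S179
G01 X110.50 Y45.04 F2392
G01 X105.77 Y63.25 F2392
G01 X100.86 Y77.97 F2392
G01 X95.78 Y89.19 F2392
G01 X90.52 Y96.91 F2392
G01 X85.08 Y101.13 F2392
M5
G0 X145.04 Y76.51
M3 S599
G01 X125.39 Y63.42 F1746
G01 X102.24 Y68.05 F1746
G01 X89.15 Y87.70 F1746
G01 X93.78 Y110.85 F1746
G01 X113.43 Y123.94 F1746
G01 X136.58 Y119.31 F1746
G01 X149.67 Y99.66 F1746
G01 X145.04 Y76.51 F1746
M5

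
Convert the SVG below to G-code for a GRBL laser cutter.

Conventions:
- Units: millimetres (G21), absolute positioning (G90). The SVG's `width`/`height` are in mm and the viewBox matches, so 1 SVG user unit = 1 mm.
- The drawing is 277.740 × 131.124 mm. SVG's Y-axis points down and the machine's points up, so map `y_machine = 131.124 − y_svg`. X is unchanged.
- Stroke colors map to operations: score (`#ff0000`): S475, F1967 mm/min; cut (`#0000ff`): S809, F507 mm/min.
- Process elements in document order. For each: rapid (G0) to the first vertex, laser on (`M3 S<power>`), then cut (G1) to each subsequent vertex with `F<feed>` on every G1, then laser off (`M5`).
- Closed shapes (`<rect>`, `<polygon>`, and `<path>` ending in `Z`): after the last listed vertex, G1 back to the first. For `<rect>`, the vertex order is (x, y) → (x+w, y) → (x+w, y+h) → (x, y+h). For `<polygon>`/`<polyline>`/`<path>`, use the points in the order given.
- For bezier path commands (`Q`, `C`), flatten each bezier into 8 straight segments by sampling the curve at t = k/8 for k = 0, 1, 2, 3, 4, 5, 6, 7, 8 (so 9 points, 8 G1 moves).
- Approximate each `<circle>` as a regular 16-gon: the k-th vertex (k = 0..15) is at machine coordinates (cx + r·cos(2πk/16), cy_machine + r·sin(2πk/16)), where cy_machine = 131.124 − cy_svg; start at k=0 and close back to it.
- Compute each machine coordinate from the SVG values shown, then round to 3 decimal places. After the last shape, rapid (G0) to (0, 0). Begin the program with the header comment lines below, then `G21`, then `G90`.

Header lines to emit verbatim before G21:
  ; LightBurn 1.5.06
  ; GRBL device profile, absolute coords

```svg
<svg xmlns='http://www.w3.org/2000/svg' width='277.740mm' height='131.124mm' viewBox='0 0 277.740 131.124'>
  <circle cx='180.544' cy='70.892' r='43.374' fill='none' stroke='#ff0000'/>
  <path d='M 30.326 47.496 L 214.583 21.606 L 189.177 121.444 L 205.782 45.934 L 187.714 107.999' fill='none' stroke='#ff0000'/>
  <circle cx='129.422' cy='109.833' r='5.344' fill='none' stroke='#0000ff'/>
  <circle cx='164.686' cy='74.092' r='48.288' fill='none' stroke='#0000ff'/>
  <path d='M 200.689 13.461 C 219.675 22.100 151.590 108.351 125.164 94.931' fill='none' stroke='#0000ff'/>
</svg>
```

Since the viewBox matches the mm dimensions, user units are millimetres directly. The only transform is the Y-flip y_m = 131.124 − y_svg.

Shape 1 is a circle drawn with `<circle>`. Its stroke #ff0000 means score at S475, F1967. After flipping Y the toolpath is (223.918,60.232) → (220.616,76.831) → (211.214,90.902) → (197.143,100.304) → (180.544,103.606) → (163.945,100.304) → (149.874,90.902) → (140.472,76.831) → (137.170,60.232) → (140.472,43.633) → (149.874,29.562) → (163.945,20.160) → (180.544,16.858) → (197.143,20.160) → (211.214,29.562) → (220.616,43.633) → (223.918,60.232), returning to the start.

Shape 2 is a open polyline drawn with `<path>`. Its stroke #ff0000 means score at S475, F1967. After flipping Y the toolpath is (30.326,83.628) → (214.583,109.518) → (189.177,9.680) → (205.782,85.190) → (187.714,23.125).

Shape 3 is a circle drawn with `<circle>`. Its stroke #0000ff means cut at S809, F507. After flipping Y the toolpath is (134.766,21.291) → (134.359,23.336) → (133.201,25.070) → (131.467,26.228) → (129.422,26.635) → (127.377,26.228) → (125.643,25.070) → (124.485,23.336) → (124.078,21.291) → (124.485,19.246) → (125.643,17.512) → (127.377,16.354) → (129.422,15.947) → (131.467,16.354) → (133.201,17.512) → (134.359,19.246) → (134.766,21.291), returning to the start.

Shape 4 is a circle drawn with `<circle>`. Its stroke #0000ff means cut at S809, F507. After flipping Y the toolpath is (212.974,57.032) → (209.298,75.511) → (198.831,91.177) → (183.165,101.644) → (164.686,105.320) → (146.207,101.644) → (130.541,91.177) → (120.074,75.511) → (116.398,57.032) → (120.074,38.553) → (130.541,22.887) → (146.207,12.420) → (164.686,8.744) → (183.165,12.420) → (198.831,22.887) → (209.298,38.553) → (212.974,57.032), returning to the start.

Shape 5 is a cubic bezier drawn with `<path>`. Its stroke #0000ff means cut at S809, F507. After flipping Y the toolpath is (200.689,117.663) → (203.979,111.132) → (200.614,99.402) → (192.104,84.550) → (179.956,68.656) → (165.680,53.795) → (150.783,42.046) → (136.775,35.486) → (125.164,36.193).

; LightBurn 1.5.06
; GRBL device profile, absolute coords
G21
G90
G0 X223.918 Y60.232
M3 S475
G1 X220.616 Y76.831 F1967
G1 X211.214 Y90.902 F1967
G1 X197.143 Y100.304 F1967
G1 X180.544 Y103.606 F1967
G1 X163.945 Y100.304 F1967
G1 X149.874 Y90.902 F1967
G1 X140.472 Y76.831 F1967
G1 X137.170 Y60.232 F1967
G1 X140.472 Y43.633 F1967
G1 X149.874 Y29.562 F1967
G1 X163.945 Y20.160 F1967
G1 X180.544 Y16.858 F1967
G1 X197.143 Y20.160 F1967
G1 X211.214 Y29.562 F1967
G1 X220.616 Y43.633 F1967
G1 X223.918 Y60.232 F1967
M5
G0 X30.326 Y83.628
M3 S475
G1 X214.583 Y109.518 F1967
G1 X189.177 Y9.680 F1967
G1 X205.782 Y85.190 F1967
G1 X187.714 Y23.125 F1967
M5
G0 X134.766 Y21.291
M3 S809
G1 X134.359 Y23.336 F507
G1 X133.201 Y25.070 F507
G1 X131.467 Y26.228 F507
G1 X129.422 Y26.635 F507
G1 X127.377 Y26.228 F507
G1 X125.643 Y25.070 F507
G1 X124.485 Y23.336 F507
G1 X124.078 Y21.291 F507
G1 X124.485 Y19.246 F507
G1 X125.643 Y17.512 F507
G1 X127.377 Y16.354 F507
G1 X129.422 Y15.947 F507
G1 X131.467 Y16.354 F507
G1 X133.201 Y17.512 F507
G1 X134.359 Y19.246 F507
G1 X134.766 Y21.291 F507
M5
G0 X212.974 Y57.032
M3 S809
G1 X209.298 Y75.511 F507
G1 X198.831 Y91.177 F507
G1 X183.165 Y101.644 F507
G1 X164.686 Y105.320 F507
G1 X146.207 Y101.644 F507
G1 X130.541 Y91.177 F507
G1 X120.074 Y75.511 F507
G1 X116.398 Y57.032 F507
G1 X120.074 Y38.553 F507
G1 X130.541 Y22.887 F507
G1 X146.207 Y12.420 F507
G1 X164.686 Y8.744 F507
G1 X183.165 Y12.420 F507
G1 X198.831 Y22.887 F507
G1 X209.298 Y38.553 F507
G1 X212.974 Y57.032 F507
M5
G0 X200.689 Y117.663
M3 S809
G1 X203.979 Y111.132 F507
G1 X200.614 Y99.402 F507
G1 X192.104 Y84.550 F507
G1 X179.956 Y68.656 F507
G1 X165.680 Y53.795 F507
G1 X150.783 Y42.046 F507
G1 X136.775 Y35.486 F507
G1 X125.164 Y36.193 F507
M5
G0 X0.000 Y0.000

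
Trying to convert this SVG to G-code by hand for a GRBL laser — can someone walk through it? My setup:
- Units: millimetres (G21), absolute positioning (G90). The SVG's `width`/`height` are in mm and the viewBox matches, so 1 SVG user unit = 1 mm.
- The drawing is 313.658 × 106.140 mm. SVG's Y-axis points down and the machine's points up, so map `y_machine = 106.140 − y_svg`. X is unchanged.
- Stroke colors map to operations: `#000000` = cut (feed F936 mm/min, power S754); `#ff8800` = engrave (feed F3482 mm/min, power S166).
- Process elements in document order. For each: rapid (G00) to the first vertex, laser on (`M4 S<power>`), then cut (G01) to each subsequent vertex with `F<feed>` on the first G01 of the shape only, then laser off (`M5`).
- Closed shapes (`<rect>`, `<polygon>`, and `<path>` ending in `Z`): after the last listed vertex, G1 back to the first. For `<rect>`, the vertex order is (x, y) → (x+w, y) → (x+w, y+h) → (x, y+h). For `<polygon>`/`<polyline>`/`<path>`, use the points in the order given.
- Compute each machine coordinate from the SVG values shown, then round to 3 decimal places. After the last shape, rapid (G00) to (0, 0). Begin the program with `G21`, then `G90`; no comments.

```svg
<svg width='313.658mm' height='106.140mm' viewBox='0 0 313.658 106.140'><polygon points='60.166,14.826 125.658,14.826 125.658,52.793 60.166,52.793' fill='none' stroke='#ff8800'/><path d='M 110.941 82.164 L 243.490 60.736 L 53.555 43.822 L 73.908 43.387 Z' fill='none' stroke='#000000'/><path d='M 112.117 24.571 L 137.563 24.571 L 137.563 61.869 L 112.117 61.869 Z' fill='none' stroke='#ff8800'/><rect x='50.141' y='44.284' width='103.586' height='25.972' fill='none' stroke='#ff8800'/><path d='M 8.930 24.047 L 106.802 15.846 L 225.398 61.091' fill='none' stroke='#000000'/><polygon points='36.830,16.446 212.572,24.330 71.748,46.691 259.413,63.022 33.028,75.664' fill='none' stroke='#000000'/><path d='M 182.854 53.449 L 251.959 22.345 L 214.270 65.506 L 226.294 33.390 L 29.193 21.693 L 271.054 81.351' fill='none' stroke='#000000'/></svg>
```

G21
G90
G00 X60.166 Y91.314
M4 S166
G01 X125.658 Y91.314 F3482
G01 X125.658 Y53.347
G01 X60.166 Y53.347
G01 X60.166 Y91.314
M5
G00 X110.941 Y23.976
M4 S754
G01 X243.490 Y45.404 F936
G01 X53.555 Y62.318
G01 X73.908 Y62.753
G01 X110.941 Y23.976
M5
G00 X112.117 Y81.569
M4 S166
G01 X137.563 Y81.569 F3482
G01 X137.563 Y44.271
G01 X112.117 Y44.271
G01 X112.117 Y81.569
M5
G00 X50.141 Y61.856
M4 S166
G01 X153.727 Y61.856 F3482
G01 X153.727 Y35.884
G01 X50.141 Y35.884
G01 X50.141 Y61.856
M5
G00 X8.930 Y82.093
M4 S754
G01 X106.802 Y90.294 F936
G01 X225.398 Y45.049
M5
G00 X36.830 Y89.694
M4 S754
G01 X212.572 Y81.810 F936
G01 X71.748 Y59.449
G01 X259.413 Y43.118
G01 X33.028 Y30.476
G01 X36.830 Y89.694
M5
G00 X182.854 Y52.691
M4 S754
G01 X251.959 Y83.795 F936
G01 X214.270 Y40.634
G01 X226.294 Y72.750
G01 X29.193 Y84.447
G01 X271.054 Y24.789
M5
G00 X0.000 Y0.000

Since the viewBox matches the mm dimensions, user units are millimetres directly. The only transform is the Y-flip y_m = 106.140 − y_svg.

Shape 1 is a rectangle drawn with `<polygon>`. Its stroke #ff8800 means engrave at S166, F3482. After flipping Y the toolpath is (60.166,91.314) → (125.658,91.314) → (125.658,53.347) → (60.166,53.347) → (60.166,91.314), returning to the start.

Shape 2 is a closed polygon drawn with `<path>`. Its stroke #000000 means cut at S754, F936. After flipping Y the toolpath is (110.941,23.976) → (243.490,45.404) → (53.555,62.318) → (73.908,62.753) → (110.941,23.976), returning to the start.

Shape 3 is a rectangle drawn with `<path>`. Its stroke #ff8800 means engrave at S166, F3482. After flipping Y the toolpath is (112.117,81.569) → (137.563,81.569) → (137.563,44.271) → (112.117,44.271) → (112.117,81.569), returning to the start.

Shape 4 is a rectangle drawn with `<rect>`. Its stroke #ff8800 means engrave at S166, F3482. After flipping Y the toolpath is (50.141,61.856) → (153.727,61.856) → (153.727,35.884) → (50.141,35.884) → (50.141,61.856), returning to the start.

Shape 5 is a open polyline drawn with `<path>`. Its stroke #000000 means cut at S754, F936. After flipping Y the toolpath is (8.930,82.093) → (106.802,90.294) → (225.398,45.049).

Shape 6 is a closed polygon drawn with `<polygon>`. Its stroke #000000 means cut at S754, F936. After flipping Y the toolpath is (36.830,89.694) → (212.572,81.810) → (71.748,59.449) → (259.413,43.118) → (33.028,30.476) → (36.830,89.694), returning to the start.

Shape 7 is a open polyline drawn with `<path>`. Its stroke #000000 means cut at S754, F936. After flipping Y the toolpath is (182.854,52.691) → (251.959,83.795) → (214.270,40.634) → (226.294,72.750) → (29.193,84.447) → (271.054,24.789).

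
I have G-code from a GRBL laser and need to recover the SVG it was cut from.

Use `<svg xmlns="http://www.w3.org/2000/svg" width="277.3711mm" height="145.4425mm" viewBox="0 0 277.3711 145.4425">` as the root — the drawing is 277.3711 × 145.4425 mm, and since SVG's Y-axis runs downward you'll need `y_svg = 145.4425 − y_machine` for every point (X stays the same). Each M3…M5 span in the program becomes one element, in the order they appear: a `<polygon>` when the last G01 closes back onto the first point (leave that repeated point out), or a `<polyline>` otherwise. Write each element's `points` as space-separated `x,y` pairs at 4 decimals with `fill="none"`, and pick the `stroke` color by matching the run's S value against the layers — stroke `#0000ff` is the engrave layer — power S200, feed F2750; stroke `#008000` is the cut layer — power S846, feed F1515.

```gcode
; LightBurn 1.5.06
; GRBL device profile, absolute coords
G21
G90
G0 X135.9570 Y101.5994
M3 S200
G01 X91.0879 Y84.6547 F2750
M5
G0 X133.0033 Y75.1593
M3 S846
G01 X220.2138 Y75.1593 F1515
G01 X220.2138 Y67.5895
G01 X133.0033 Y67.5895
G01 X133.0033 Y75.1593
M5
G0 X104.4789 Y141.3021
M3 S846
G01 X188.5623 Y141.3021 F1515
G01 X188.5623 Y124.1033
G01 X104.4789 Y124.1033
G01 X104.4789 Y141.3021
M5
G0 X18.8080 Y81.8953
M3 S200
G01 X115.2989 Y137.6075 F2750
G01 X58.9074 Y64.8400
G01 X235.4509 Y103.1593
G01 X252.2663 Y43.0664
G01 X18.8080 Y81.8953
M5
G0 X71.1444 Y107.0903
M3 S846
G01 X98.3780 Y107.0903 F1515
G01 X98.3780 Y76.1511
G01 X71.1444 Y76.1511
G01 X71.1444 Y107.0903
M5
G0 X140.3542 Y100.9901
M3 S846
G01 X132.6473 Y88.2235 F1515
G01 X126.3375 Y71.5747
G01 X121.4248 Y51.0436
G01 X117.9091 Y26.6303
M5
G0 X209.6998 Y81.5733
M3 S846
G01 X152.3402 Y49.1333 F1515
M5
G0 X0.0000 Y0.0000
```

<svg xmlns="http://www.w3.org/2000/svg" width="277.3711mm" height="145.4425mm" viewBox="0 0 277.3711 145.4425">
  <polyline points="135.9570,43.8431 91.0879,60.7878" fill="none" stroke="#0000ff"/>
  <polygon points="133.0033,70.2832 220.2138,70.2832 220.2138,77.8530 133.0033,77.8530" fill="none" stroke="#008000"/>
  <polygon points="104.4789,4.1404 188.5623,4.1404 188.5623,21.3392 104.4789,21.3392" fill="none" stroke="#008000"/>
  <polygon points="18.8080,63.5472 115.2989,7.8350 58.9074,80.6025 235.4509,42.2832 252.2663,102.3761" fill="none" stroke="#0000ff"/>
  <polygon points="71.1444,38.3522 98.3780,38.3522 98.3780,69.2914 71.1444,69.2914" fill="none" stroke="#008000"/>
  <polyline points="140.3542,44.4524 132.6473,57.2190 126.3375,73.8678 121.4248,94.3989 117.9091,118.8122" fill="none" stroke="#008000"/>
  <polyline points="209.6998,63.8692 152.3402,96.3092" fill="none" stroke="#008000"/>
</svg>

y_svg = 145.4425 − y_m.

[1] S200→`#0000ff` (engrave); open run; points: 135.9570,43.8431 91.0879,60.7878

[2] S846→`#008000` (cut); closed run; points: 133.0033,70.2832 220.2138,70.2832 220.2138,77.8530 133.0033,77.8530

[3] S846→`#008000` (cut); closed run; points: 104.4789,4.1404 188.5623,4.1404 188.5623,21.3392 104.4789,21.3392

[4] S200→`#0000ff` (engrave); closed run; points: 18.8080,63.5472 115.2989,7.8350 58.9074,80.6025 235.4509,42.2832 252.2663,102.3761

[5] S846→`#008000` (cut); closed run; points: 71.1444,38.3522 98.3780,38.3522 98.3780,69.2914 71.1444,69.2914

[6] S846→`#008000` (cut); open run; points: 140.3542,44.4524 132.6473,57.2190 126.3375,73.8678 121.4248,94.3989 117.9091,118.8122

[7] S846→`#008000` (cut); open run; points: 209.6998,63.8692 152.3402,96.3092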